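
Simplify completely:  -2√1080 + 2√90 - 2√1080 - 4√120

-32*√30 + 6*√10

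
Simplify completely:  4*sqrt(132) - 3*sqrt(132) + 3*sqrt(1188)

20*sqrt(33)

4*sqrt(132) = 8*sqrt(33); 3*sqrt(132) = 6*sqrt(33); 3*sqrt(1188) = 18*sqrt(33)
Combine: (8 - 6 + 18)·sqrt(33) = 20*sqrt(33)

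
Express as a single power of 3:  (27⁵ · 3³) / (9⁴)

3^10

27⁵ = 3^15; 3³ = 3^3; 9⁴ = 3^8
Combine exponents: 3^10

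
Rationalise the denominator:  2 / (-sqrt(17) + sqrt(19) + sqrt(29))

Group as (sqrt(19) + sqrt(29)) - sqrt(17); multiply by (sqrt(19) + sqrt(29)) + sqrt(17), then rationalise the remaining surd.

(-62*sqrt(17) + 14*sqrt(29) + 54*sqrt(19) + 4*sqrt(9367))/1243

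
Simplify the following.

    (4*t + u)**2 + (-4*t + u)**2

32*t**2 + 2*u**2

Only the even-power cross terms survive.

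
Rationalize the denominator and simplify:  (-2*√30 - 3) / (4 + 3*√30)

(-168 - √30)/254

Multiply numerator and denominator by -3*√30 + 4.
Denominator becomes -254; numerator becomes √30 + 168.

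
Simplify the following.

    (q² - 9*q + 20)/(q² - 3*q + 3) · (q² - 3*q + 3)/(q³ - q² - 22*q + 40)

Factor: q² - 9*q + 20 = (q - 5)·(q - 4);  q³ - q² - 22*q + 40 = (q + 5)·(q - 4)·(q - 2)
Cancel the common factors (q² - 3*q + 3), (q - 4).

(q - 5)/(q² + 3*q - 10)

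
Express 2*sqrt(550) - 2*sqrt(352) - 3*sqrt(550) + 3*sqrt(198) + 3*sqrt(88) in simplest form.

2*sqrt(550) = 10*sqrt(22); 2*sqrt(352) = 8*sqrt(22); 3*sqrt(550) = 15*sqrt(22); 3*sqrt(198) = 9*sqrt(22); 3*sqrt(88) = 6*sqrt(22)
Combine: (10 - 8 - 15 + 9 + 6)·sqrt(22) = 2*sqrt(22)

2*sqrt(22)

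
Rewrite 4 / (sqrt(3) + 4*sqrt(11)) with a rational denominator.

Multiply numerator and denominator by -4*sqrt(11) + sqrt(3).
Denominator becomes -173; numerator becomes -16*sqrt(11) + 4*sqrt(3).

(-4*sqrt(3) + 16*sqrt(11))/173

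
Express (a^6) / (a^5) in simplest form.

a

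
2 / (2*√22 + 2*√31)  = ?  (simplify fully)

Multiply numerator and denominator by -2*√31 + 2*√22.
Denominator becomes -36; numerator becomes -4*√31 + 4*√22.

(-√22 + √31)/9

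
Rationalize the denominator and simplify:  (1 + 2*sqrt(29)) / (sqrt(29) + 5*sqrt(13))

Multiply numerator and denominator by -5*sqrt(13) + sqrt(29).
Denominator becomes -296; numerator becomes -10*sqrt(377) - 5*sqrt(13) + sqrt(29) + 58.

(-58 - sqrt(29) + 5*sqrt(13) + 10*sqrt(377))/296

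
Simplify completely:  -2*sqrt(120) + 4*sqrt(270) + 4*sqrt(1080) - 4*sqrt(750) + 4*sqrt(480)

28*sqrt(30)

2*sqrt(120) = 4*sqrt(30); 4*sqrt(270) = 12*sqrt(30); 4*sqrt(1080) = 24*sqrt(30); 4*sqrt(750) = 20*sqrt(30); 4*sqrt(480) = 16*sqrt(30)
Combine: (-4 + 12 + 24 - 20 + 16)·sqrt(30) = 28*sqrt(30)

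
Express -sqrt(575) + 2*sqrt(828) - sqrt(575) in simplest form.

sqrt(575) = 5*sqrt(23); 2*sqrt(828) = 12*sqrt(23); sqrt(575) = 5*sqrt(23)
Combine: (-5 + 12 - 5)·sqrt(23) = 2*sqrt(23)

2*sqrt(23)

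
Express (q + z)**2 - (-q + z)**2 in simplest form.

Only the odd-power cross terms survive.

4*q*z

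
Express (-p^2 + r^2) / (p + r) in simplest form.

-p^2 + r^2 factors as -(p - r)*(p + r).

-p + r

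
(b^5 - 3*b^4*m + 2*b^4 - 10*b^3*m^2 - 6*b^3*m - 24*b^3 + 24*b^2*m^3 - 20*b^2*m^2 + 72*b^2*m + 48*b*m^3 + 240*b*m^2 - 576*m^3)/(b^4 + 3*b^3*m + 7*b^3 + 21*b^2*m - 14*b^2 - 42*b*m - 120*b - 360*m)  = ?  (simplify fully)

(b^2 - 6*b*m + 8*m^2)/(b + 5)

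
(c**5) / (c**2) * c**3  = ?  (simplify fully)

Quotient: c**3
Multiply by c**3: add exponents.

c**6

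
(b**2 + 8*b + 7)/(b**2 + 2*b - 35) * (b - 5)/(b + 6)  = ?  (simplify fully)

(b + 1)/(b + 6)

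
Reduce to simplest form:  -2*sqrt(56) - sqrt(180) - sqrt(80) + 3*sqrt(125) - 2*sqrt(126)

2*sqrt(56) = 4*sqrt(14); sqrt(180) = 6*sqrt(5); sqrt(80) = 4*sqrt(5); 3*sqrt(125) = 15*sqrt(5); 2*sqrt(126) = 6*sqrt(14)

-10*sqrt(14) + 5*sqrt(5)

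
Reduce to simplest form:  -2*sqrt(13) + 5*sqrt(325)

23*sqrt(13)

2*sqrt(13) = 2*sqrt(13); 5*sqrt(325) = 25*sqrt(13)
Combine: (-2 + 25)·sqrt(13) = 23*sqrt(13)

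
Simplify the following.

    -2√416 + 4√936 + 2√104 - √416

16*√26

2√416 = 8*√26; 4√936 = 24*√26; 2√104 = 4*√26; √416 = 4*√26
Combine: (-8 + 24 + 4 - 4)·√26 = 16*√26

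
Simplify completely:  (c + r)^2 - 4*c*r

Expanding gives c^2 - 2*c*r + r^2, a perfect square.

(c - r)^2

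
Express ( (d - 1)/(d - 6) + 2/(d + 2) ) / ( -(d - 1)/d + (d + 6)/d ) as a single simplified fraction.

Numerator: (d - 1)/(d - 6) + 2/(d + 2) = (d² + 3*d - 14)/(d² - 4*d - 12)
Denominator: -(d - 1)/d + (d + 6)/d = 7/d
Divide: ((d² + 3*d - 14)/(d² - 4*d - 12)) · (d/7) = (d³ + 3*d² - 14*d)/(7*d² - 28*d - 84)

(d³ + 3*d² - 14*d)/(7*d² - 28*d - 84)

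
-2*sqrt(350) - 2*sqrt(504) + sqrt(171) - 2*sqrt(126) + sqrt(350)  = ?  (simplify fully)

2*sqrt(350) = 10*sqrt(14); 2*sqrt(504) = 12*sqrt(14); sqrt(171) = 3*sqrt(19); 2*sqrt(126) = 6*sqrt(14); sqrt(350) = 5*sqrt(14)

-23*sqrt(14) + 3*sqrt(19)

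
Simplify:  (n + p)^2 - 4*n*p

Expanding gives n^2 - 2*n*p + p^2, a perfect square.

(n - p)^2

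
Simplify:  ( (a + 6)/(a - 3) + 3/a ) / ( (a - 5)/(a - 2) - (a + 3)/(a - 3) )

(-a**3 - 7*a**2 + 27*a - 18)/(9*a**2 - 21*a)

Numerator: (a + 6)/(a - 3) + 3/a = (a**2 + 9*a - 9)/(a**2 - 3*a)
Denominator: (a - 5)/(a - 2) - (a + 3)/(a - 3) = (-9*a + 21)/(a**2 - 5*a + 6)
Divide: ((a**2 + 9*a - 9)/(a**2 - 3*a)) · ((a**2 - 5*a + 6)/(-9*a + 21)) = (-a**3 - 7*a**2 + 27*a - 18)/(9*a**2 - 21*a)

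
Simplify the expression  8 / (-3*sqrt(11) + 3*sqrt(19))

(sqrt(11) + sqrt(19))/3

Multiply numerator and denominator by 3*sqrt(11) + 3*sqrt(19).
Denominator becomes 72; numerator becomes 24*sqrt(11) + 24*sqrt(19).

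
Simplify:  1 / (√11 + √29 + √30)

Group as (√11 + √30) + √29; multiply by (√11 + √30) - √29, then rationalise the remaining surd.

(-√9570 + 5*√30 + 6*√29 + 24*√11)/588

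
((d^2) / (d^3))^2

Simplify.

Inside the bracket: (d^-1)
Raise to the power 2: (d^-2)

d^(-2)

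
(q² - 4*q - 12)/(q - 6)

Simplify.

q + 2

Factor: q² - 4*q - 12 = (q + 2)·(q - 6)
Cancel the common factor (q - 6).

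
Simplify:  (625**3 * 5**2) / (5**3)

5**11

625**3 = 5**12; 5**2 = 5**2; 5**3 = 5**3
Combine exponents: 5**11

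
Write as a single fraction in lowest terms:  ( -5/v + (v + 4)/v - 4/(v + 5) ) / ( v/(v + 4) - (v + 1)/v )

(-v^3 - 4*v^2 + 5*v + 20)/(5*v^2 + 29*v + 20)

Numerator: -5/v + (v + 4)/v - 4/(v + 5) = (v^2 - 5)/(v^2 + 5*v)
Denominator: v/(v + 4) - (v + 1)/v = (-5*v - 4)/(v^2 + 4*v)
Divide: ((v^2 - 5)/(v^2 + 5*v)) · ((v^2 + 4*v)/(-5*v - 4)) = (-v^3 - 4*v^2 + 5*v + 20)/(5*v^2 + 29*v + 20)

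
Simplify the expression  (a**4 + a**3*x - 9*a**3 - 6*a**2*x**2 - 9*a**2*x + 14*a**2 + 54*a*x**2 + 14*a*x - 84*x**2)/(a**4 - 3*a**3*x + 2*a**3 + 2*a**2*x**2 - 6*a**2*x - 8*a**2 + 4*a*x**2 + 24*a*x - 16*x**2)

(-a**2 - 3*a*x + 7*a + 21*x)/(-a**2 + a*x - 4*a + 4*x)

Factor: a**4 + a**3*x - 9*a**3 - 6*a**2*x**2 - 9*a**2*x + 14*a**2 + 54*a*x**2 + 14*a*x - 84*x**2 = (a - 7)*(a - 2*x)*(a - 2)*(a + 3*x);  a**4 - 3*a**3*x + 2*a**3 + 2*a**2*x**2 - 6*a**2*x - 8*a**2 + 4*a*x**2 + 24*a*x - 16*x**2 = (a - 2*x)*(a + 4)*(a - x)*(a - 2)
Cancel the common factors (a - 2*x), (a - 2).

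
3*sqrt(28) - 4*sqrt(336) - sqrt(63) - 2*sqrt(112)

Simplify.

3*sqrt(28) = 6*sqrt(7); 4*sqrt(336) = 16*sqrt(21); sqrt(63) = 3*sqrt(7); 2*sqrt(112) = 8*sqrt(7)

-16*sqrt(21) - 5*sqrt(7)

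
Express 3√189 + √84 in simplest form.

11*√21

3√189 = 9*√21; √84 = 2*√21
Combine: (9 + 2)·√21 = 11*√21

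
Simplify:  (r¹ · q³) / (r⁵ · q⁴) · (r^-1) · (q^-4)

1/(q⁵*r⁵)

Quotient: (r^-4) · (q^-1)
Multiply by (r^-1) · (q^-4): add exponents.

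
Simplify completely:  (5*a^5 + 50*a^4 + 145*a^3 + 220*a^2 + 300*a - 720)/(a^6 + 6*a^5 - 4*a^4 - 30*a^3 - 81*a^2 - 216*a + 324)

(5*a + 20)/(a^2 - 9)

Factor: 5*a^5 + 50*a^4 + 145*a^3 + 220*a^2 + 300*a - 720 = 5*(a^2 + a + 6)*(a + 6)*(a - 1)*(a + 4);  a^6 + 6*a^5 - 4*a^4 - 30*a^3 - 81*a^2 - 216*a + 324 = (a + 3)*(a + 6)*(a - 1)*(a^2 + a + 6)*(a - 3)
Cancel the common factors (a^2 + a + 6), (a - 1), (a + 6).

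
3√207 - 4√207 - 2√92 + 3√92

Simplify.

-√23

3√207 = 9*√23; 4√207 = 12*√23; 2√92 = 4*√23; 3√92 = 6*√23
Combine: (9 - 12 - 4 + 6)·√23 = -√23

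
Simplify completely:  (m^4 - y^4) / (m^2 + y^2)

Factor m^4 - y^4 and cancel (m^2 + y^2).

m^2 - y^2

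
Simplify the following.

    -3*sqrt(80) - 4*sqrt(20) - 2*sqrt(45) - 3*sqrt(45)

-35*sqrt(5)

3*sqrt(80) = 12*sqrt(5); 4*sqrt(20) = 8*sqrt(5); 2*sqrt(45) = 6*sqrt(5); 3*sqrt(45) = 9*sqrt(5)
Combine: (-12 - 8 - 6 - 9)·sqrt(5) = -35*sqrt(5)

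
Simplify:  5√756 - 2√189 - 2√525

5√756 = 30*√21; 2√189 = 6*√21; 2√525 = 10*√21
Combine: (30 - 6 - 10)·√21 = 14*√21

14*√21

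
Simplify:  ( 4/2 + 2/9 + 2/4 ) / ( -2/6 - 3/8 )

-196/51

Numerator: 4/2 + 2/9 + 2/4 = 49/18
Denominator: -2/6 - 3/8 = -17/24
Divide: (49/18) · (-24/17) = -196/51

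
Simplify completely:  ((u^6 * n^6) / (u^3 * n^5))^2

Inside the bracket: u^3 * n^1
Raise to the power 2: u^6 * n^2

n^2*u^6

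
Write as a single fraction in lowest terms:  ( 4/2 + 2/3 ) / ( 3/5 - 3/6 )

80/3

Numerator: 4/2 + 2/3 = 8/3
Denominator: 3/5 - 3/6 = 1/10
Divide: (8/3) · (10) = 80/3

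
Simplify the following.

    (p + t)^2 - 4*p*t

Expand the square and combine the 4*p*t term.

(p - t)^2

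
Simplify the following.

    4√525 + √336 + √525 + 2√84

4√525 = 20*√21; √336 = 4*√21; √525 = 5*√21; 2√84 = 4*√21
Combine: (20 + 4 + 5 + 4)·√21 = 33*√21

33*√21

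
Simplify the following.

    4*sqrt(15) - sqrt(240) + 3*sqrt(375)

4*sqrt(15) = 4*sqrt(15); sqrt(240) = 4*sqrt(15); 3*sqrt(375) = 15*sqrt(15)
Combine: (4 - 4 + 15)·sqrt(15) = 15*sqrt(15)

15*sqrt(15)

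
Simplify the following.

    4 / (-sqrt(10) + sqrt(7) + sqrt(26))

(-92*sqrt(10) - 36*sqrt(26) + 116*sqrt(7) + 16*sqrt(455))/199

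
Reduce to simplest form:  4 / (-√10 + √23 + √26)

(-156*√10 + 28*√26 + 52*√23 + 16*√1495)/871

Group as (√23 + √26) - √10; multiply by (√23 + √26) + √10, then rationalise the remaining surd.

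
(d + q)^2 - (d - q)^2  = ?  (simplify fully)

4*d*q

Write as f(d,q) - f(d,-q) and expand.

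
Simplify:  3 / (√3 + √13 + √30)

(-30*√13 - 60*√3 + 9*√130 + 21*√30)/20

Group as (√3 + √30) + √13; multiply by (√3 + √30) - √13, then rationalise the remaining surd.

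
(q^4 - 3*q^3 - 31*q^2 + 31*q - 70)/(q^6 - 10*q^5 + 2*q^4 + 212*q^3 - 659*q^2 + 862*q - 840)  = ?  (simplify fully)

Factor: q^4 - 3*q^3 - 31*q^2 + 31*q - 70 = (q^2 - q + 2)*(q - 7)*(q + 5);  q^6 - 10*q^5 + 2*q^4 + 212*q^3 - 659*q^2 + 862*q - 840 = (q - 7)*(q - 3)*(q^2 - q + 2)*(q + 5)*(q - 4)
Cancel the common factors (q^2 - q + 2), (q + 5), (q - 7).

1/(q^2 - 7*q + 12)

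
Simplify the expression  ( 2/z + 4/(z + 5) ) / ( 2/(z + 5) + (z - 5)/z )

(6*z + 10)/(z**2 + 2*z - 25)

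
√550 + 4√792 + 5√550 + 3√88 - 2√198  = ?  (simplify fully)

54*√22

√550 = 5*√22; 4√792 = 24*√22; 5√550 = 25*√22; 3√88 = 6*√22; 2√198 = 6*√22
Combine: (5 + 24 + 25 + 6 - 6)·√22 = 54*√22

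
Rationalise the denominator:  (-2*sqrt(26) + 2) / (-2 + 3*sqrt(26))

(-76 + sqrt(26))/115

Multiply numerator and denominator by -3*sqrt(26) - 2.
Denominator becomes -230; numerator becomes -2*sqrt(26) + 152.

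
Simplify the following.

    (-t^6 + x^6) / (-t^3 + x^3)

t^3 + x^3

Difference of sixth powers: factor out (-t^3 + x^3).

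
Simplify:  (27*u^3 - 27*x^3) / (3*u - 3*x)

9*u^2 + 9*u*x + 9*x^2

Apply the difference-of-cubes factorisation and cancel (3*u - 3*x).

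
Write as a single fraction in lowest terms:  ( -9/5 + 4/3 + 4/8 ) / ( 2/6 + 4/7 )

Numerator: -9/5 + 4/3 + 4/8 = 1/30
Denominator: 2/6 + 4/7 = 19/21
Divide: (1/30) · (21/19) = 7/190

7/190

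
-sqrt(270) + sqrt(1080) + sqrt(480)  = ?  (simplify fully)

7*sqrt(30)

sqrt(270) = 3*sqrt(30); sqrt(1080) = 6*sqrt(30); sqrt(480) = 4*sqrt(30)
Combine: (-3 + 6 + 4)·sqrt(30) = 7*sqrt(30)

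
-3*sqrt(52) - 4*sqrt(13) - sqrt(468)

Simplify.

3*sqrt(52) = 6*sqrt(13); 4*sqrt(13) = 4*sqrt(13); sqrt(468) = 6*sqrt(13)
Combine: (-6 - 4 - 6)·sqrt(13) = -16*sqrt(13)

-16*sqrt(13)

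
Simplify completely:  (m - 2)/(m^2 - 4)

Factor: m^2 - 4 = (m + 2)*(m - 2)
Cancel the common factor (m - 2).

1/(m + 2)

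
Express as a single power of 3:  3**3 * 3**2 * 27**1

3**3 = 3**3; 3**2 = 3**2; 27**1 = 3**3
Combine exponents: 3**8

3**8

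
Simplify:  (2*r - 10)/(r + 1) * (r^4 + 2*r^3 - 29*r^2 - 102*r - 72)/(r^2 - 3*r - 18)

2*r^2 - 2*r - 40

Factor: 2*r - 10 = 2*(r - 5);  r^4 + 2*r^3 - 29*r^2 - 102*r - 72 = (r + 4)*(r + 3)*(r - 6)*(r + 1);  r^2 - 3*r - 18 = (r + 3)*(r - 6)
Cancel the common factors (r + 1), (r + 3), (r - 6).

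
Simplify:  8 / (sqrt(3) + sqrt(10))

Multiply numerator and denominator by -sqrt(10) + sqrt(3).
Denominator becomes -7; numerator becomes -8*sqrt(10) + 8*sqrt(3).

(-8*sqrt(3) + 8*sqrt(10))/7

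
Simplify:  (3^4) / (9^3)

3^4 = 3^4; 9^3 = 3^6
Combine exponents: 3^(-2)

3^(-2)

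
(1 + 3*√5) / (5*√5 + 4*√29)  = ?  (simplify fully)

(-75 - 5*√5 + 4*√29 + 12*√145)/339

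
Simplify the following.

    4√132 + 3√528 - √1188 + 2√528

22*√33

4√132 = 8*√33; 3√528 = 12*√33; √1188 = 6*√33; 2√528 = 8*√33
Combine: (8 + 12 - 6 + 8)·√33 = 22*√33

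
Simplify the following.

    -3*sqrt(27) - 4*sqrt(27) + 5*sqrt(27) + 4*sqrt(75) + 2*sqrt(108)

26*sqrt(3)

3*sqrt(27) = 9*sqrt(3); 4*sqrt(27) = 12*sqrt(3); 5*sqrt(27) = 15*sqrt(3); 4*sqrt(75) = 20*sqrt(3); 2*sqrt(108) = 12*sqrt(3)
Combine: (-9 - 12 + 15 + 20 + 12)·sqrt(3) = 26*sqrt(3)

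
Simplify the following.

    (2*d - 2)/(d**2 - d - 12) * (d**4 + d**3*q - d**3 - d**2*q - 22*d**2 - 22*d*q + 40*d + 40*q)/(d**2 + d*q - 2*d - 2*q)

Factor: 2*d - 2 = 2*(d - 1);  d**2 - d - 12 = (d - 4)*(d + 3);  d**4 + d**3*q - d**3 - d**2*q - 22*d**2 - 22*d*q + 40*d + 40*q = (d - 4)*(d + 5)*(d - 2)*(d + q);  d**2 + d*q - 2*d - 2*q = (d + q)*(d - 2)
Cancel the common factors (d - 2), (d - 4), (d + q).

(2*d**2 + 8*d - 10)/(d + 3)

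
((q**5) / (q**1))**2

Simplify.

q**8

Inside the bracket: q**4
Raise to the power 2: q**8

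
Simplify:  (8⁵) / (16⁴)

8⁵ = 2^15; 16⁴ = 2^16
Combine exponents: 2^(-1)

2^(-1)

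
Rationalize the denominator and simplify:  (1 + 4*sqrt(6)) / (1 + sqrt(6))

Multiply numerator and denominator by -sqrt(6) + 1.
Denominator becomes -5; numerator becomes -23 + 3*sqrt(6).

(-3*sqrt(6) + 23)/5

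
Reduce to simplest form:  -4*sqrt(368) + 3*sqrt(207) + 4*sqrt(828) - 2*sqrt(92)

13*sqrt(23)

4*sqrt(368) = 16*sqrt(23); 3*sqrt(207) = 9*sqrt(23); 4*sqrt(828) = 24*sqrt(23); 2*sqrt(92) = 4*sqrt(23)
Combine: (-16 + 9 + 24 - 4)·sqrt(23) = 13*sqrt(23)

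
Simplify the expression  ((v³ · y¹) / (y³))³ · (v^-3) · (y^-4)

v⁶/y^10

Inside the bracket: v³ · (y^-2)
Raise to the power 3: v⁹ · (y^-6)
Multiply by (v^-3) · (y^-4): add exponents.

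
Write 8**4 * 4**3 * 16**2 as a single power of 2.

8**4 = 2**12; 4**3 = 2**6; 16**2 = 2**8
Combine exponents: 2**26

2**26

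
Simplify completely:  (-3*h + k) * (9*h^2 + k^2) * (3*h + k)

(k+(3*h))(k-(3*h)) = -9*h^2 + k^2; continue pairing.

-81*h^4 + k^4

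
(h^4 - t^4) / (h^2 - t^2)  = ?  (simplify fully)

h^2 + t^2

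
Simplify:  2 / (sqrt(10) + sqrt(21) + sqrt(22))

Group as (sqrt(10) + sqrt(21)) + sqrt(22); multiply by (sqrt(10) + sqrt(21)) - sqrt(22), then rationalise the remaining surd.

(-8*sqrt(1155) + 18*sqrt(22) + 22*sqrt(21) + 66*sqrt(10))/759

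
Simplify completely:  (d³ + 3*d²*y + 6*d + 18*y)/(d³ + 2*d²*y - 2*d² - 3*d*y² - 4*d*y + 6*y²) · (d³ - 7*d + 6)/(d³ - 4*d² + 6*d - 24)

Factor: d³ + 3*d²*y + 6*d + 18*y = (d² + 6)·(d + 3*y);  d³ + 2*d²*y - 2*d² - 3*d*y² - 4*d*y + 6*y² = (d + 3*y)·(d - y)·(d - 2);  d³ - 7*d + 6 = (d + 3)·(d - 1)·(d - 2);  d³ - 4*d² + 6*d - 24 = (d - 4)·(d² + 6)
Cancel the common factors (d² + 6), (d + 3*y), (d - 2).

(-d² - 2*d + 3)/(-d² + d*y + 4*d - 4*y)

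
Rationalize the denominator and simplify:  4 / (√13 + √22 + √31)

(-√8866 + 2*√31 + 11*√22 + 20*√13)/141

Group as (√13 + √22) + √31; multiply by (√13 + √22) - √31, then rationalise the remaining surd.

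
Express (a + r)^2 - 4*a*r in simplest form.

(a - r)^2

Expanding gives a^2 - 2*a*r + r^2, a perfect square.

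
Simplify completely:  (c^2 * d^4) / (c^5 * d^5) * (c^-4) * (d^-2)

Quotient: (c^-3) * (d^-1)
Multiply by (c^-4) * (d^-2): add exponents.

1/(c^7*d^3)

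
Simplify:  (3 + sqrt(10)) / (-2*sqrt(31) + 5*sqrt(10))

(6*sqrt(31) + 2*sqrt(310) + 15*sqrt(10) + 50)/126

Multiply numerator and denominator by 2*sqrt(31) + 5*sqrt(10).
Denominator becomes 126; numerator becomes 6*sqrt(31) + 2*sqrt(310) + 15*sqrt(10) + 50.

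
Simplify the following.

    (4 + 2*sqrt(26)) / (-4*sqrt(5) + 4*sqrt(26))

(2*sqrt(5) + 2*sqrt(26) + sqrt(130) + 26)/42

Multiply numerator and denominator by 4*sqrt(5) + 4*sqrt(26).
Denominator becomes 336; numerator becomes 16*sqrt(5) + 16*sqrt(26) + 8*sqrt(130) + 208.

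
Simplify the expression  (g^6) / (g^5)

g

Quotient: g^1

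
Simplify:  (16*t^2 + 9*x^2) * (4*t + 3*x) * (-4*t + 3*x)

-256*t^4 + 81*x^4

Pair the conjugate factors: ((3*x)+(4*t))((3*x)-(4*t)) = -16*t^2 + 9*x^2, then repeat with the next factor.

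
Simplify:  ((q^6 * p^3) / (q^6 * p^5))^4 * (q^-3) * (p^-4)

Inside the bracket: (p^-2)
Raise to the power 4: (p^-8)
Multiply by (q^-3) * (p^-4): add exponents.

1/(p^12*q^3)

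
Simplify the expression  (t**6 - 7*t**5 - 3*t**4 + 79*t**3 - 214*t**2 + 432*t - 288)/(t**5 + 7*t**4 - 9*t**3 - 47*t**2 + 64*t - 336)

Factor: t**6 - 7*t**5 - 3*t**4 + 79*t**3 - 214*t**2 + 432*t - 288 = (t**2 - t + 4)*(t - 6)*(t - 3)*(t - 1)*(t + 4);  t**5 + 7*t**4 - 9*t**3 - 47*t**2 + 64*t - 336 = (t**2 - t + 4)*(t + 4)*(t - 3)*(t + 7)
Cancel the common factors (t**2 - t + 4), (t + 4), (t - 3).

(t**2 - 7*t + 6)/(t + 7)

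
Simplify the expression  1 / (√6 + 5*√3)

(-√6 + 5*√3)/69

Multiply numerator and denominator by -√6 + 5*√3.
Denominator becomes 69; numerator becomes -√6 + 5*√3.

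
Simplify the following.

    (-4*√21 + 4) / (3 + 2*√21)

(-36 + 4*√21)/15

Multiply numerator and denominator by -2*√21 + 3.
Denominator becomes -75; numerator becomes -20*√21 + 180.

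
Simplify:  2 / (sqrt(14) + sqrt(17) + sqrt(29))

(-sqrt(6902) + sqrt(29) + 13*sqrt(17) + 16*sqrt(14))/237

Group as (sqrt(17) + sqrt(29)) + sqrt(14); multiply by (sqrt(17) + sqrt(29)) - sqrt(14), then rationalise the remaining surd.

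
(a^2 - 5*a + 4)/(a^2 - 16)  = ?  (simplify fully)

(a - 1)/(a + 4)

Factor: a^2 - 5*a + 4 = (a - 4)*(a - 1);  a^2 - 16 = (a + 4)*(a - 4)
Cancel the common factor (a - 4).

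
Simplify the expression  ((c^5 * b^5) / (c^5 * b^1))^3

b^12

Inside the bracket: b^4
Raise to the power 3: b^12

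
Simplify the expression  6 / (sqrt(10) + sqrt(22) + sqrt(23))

Group as (sqrt(22) + sqrt(23)) + sqrt(10); multiply by (sqrt(22) + sqrt(23)) - sqrt(10), then rationalise the remaining surd.

(-24*sqrt(1265) + 54*sqrt(23) + 66*sqrt(22) + 210*sqrt(10))/799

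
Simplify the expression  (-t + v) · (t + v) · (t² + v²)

Pair the conjugate factors: (v+t)(v-t) = -t² + v², then repeat with the next factor.

-t⁴ + v⁴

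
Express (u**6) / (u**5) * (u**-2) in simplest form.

Quotient: u**1
Multiply by (u**-2): add exponents.

1/u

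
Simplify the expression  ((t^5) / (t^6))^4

t^(-4)

Inside the bracket: (t^-1)
Raise to the power 4: (t^-4)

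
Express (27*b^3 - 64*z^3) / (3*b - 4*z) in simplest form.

9*b^2 + 12*b*z + 16*z^2

(3*b)^3 - (4*z)^3 = (3*b - 4*z)(9*b^2 + 12*b*z + 16*z^2).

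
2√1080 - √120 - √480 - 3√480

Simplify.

-6*√30

2√1080 = 12*√30; √120 = 2*√30; √480 = 4*√30; 3√480 = 12*√30
Combine: (12 - 2 - 4 - 12)·√30 = -6*√30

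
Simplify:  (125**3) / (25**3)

5**3

125**3 = 5**9; 25**3 = 5**6
Combine exponents: 5**3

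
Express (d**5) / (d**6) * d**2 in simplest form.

Quotient: (d**-1)
Multiply by d**2: add exponents.

d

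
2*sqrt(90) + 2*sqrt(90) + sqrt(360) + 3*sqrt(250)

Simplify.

33*sqrt(10)

2*sqrt(90) = 6*sqrt(10); 2*sqrt(90) = 6*sqrt(10); sqrt(360) = 6*sqrt(10); 3*sqrt(250) = 15*sqrt(10)
Combine: (6 + 6 + 6 + 15)·sqrt(10) = 33*sqrt(10)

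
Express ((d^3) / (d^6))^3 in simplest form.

d^(-9)

Inside the bracket: (d^-3)
Raise to the power 3: (d^-9)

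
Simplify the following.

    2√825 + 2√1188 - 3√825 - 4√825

2√825 = 10*√33; 2√1188 = 12*√33; 3√825 = 15*√33; 4√825 = 20*√33
Combine: (10 + 12 - 15 - 20)·√33 = -13*√33

-13*√33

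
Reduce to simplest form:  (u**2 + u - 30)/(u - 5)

u + 6

Factor: u**2 + u - 30 = (u + 6)*(u - 5)
Cancel the common factor (u - 5).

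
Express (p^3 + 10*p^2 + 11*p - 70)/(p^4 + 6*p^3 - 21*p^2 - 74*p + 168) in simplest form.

(p + 5)/(p^2 + p - 12)

Factor: p^3 + 10*p^2 + 11*p - 70 = (p + 7)*(p + 5)*(p - 2);  p^4 + 6*p^3 - 21*p^2 - 74*p + 168 = (p + 4)*(p - 2)*(p - 3)*(p + 7)
Cancel the common factors (p + 7), (p - 2).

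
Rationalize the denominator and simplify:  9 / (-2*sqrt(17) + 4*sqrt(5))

Multiply numerator and denominator by 2*sqrt(17) + 4*sqrt(5).
Denominator becomes 12; numerator becomes 18*sqrt(17) + 36*sqrt(5).

(3*sqrt(17) + 6*sqrt(5))/2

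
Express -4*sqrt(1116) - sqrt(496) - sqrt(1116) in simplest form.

4*sqrt(1116) = 24*sqrt(31); sqrt(496) = 4*sqrt(31); sqrt(1116) = 6*sqrt(31)
Combine: (-24 - 4 - 6)·sqrt(31) = -34*sqrt(31)

-34*sqrt(31)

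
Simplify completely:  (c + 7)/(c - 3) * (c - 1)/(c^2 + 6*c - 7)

Factor: c^2 + 6*c - 7 = (c - 1)*(c + 7)
Cancel the common factors (c - 1), (c + 7).

1/(c - 3)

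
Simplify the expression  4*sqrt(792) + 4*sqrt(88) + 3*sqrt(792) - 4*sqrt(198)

4*sqrt(792) = 24*sqrt(22); 4*sqrt(88) = 8*sqrt(22); 3*sqrt(792) = 18*sqrt(22); 4*sqrt(198) = 12*sqrt(22)
Combine: (24 + 8 + 18 - 12)·sqrt(22) = 38*sqrt(22)

38*sqrt(22)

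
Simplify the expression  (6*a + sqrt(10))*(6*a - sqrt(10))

(6*a)^2 - (sqrt(10))^2 = 36*a^2 - 10.

36*a^2 - 10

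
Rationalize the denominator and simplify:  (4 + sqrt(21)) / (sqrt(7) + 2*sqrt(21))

(-7*sqrt(3) - 4*sqrt(7) + 8*sqrt(21) + 42)/77

Multiply numerator and denominator by -sqrt(7) + 2*sqrt(21).
Denominator becomes 77; numerator becomes -7*sqrt(3) - 4*sqrt(7) + 8*sqrt(21) + 42.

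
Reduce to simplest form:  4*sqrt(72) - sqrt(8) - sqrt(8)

4*sqrt(72) = 24*sqrt(2); sqrt(8) = 2*sqrt(2); sqrt(8) = 2*sqrt(2)
Combine: (24 - 2 - 2)·sqrt(2) = 20*sqrt(2)

20*sqrt(2)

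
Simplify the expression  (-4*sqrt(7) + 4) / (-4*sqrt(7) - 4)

(-sqrt(7) + 4)/3

Multiply numerator and denominator by -4 + 4*sqrt(7).
Denominator becomes -96; numerator becomes -128 + 32*sqrt(7).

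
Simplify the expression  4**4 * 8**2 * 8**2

2**20

4**4 = 2**8; 8**2 = 2**6; 8**2 = 2**6
Combine exponents: 2**20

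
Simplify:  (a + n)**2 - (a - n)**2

Only the odd-power cross terms survive.

4*a*n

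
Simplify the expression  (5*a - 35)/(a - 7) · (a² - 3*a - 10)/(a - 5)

Factor: 5*a - 35 = 5·(a - 7);  a² - 3*a - 10 = (a - 5)·(a + 2)
Cancel the common factors (a - 7), (a - 5).

5*a + 10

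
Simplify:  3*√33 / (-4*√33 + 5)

Multiply numerator and denominator by 5 + 4*√33.
Denominator becomes -503; numerator becomes 15*√33 + 396.

(-396 - 15*√33)/503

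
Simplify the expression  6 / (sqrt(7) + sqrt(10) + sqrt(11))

(-3*sqrt(770) + 9*sqrt(11) + 12*sqrt(10) + 21*sqrt(7))/61

Group as (sqrt(7) + sqrt(11)) + sqrt(10); multiply by (sqrt(7) + sqrt(11)) - sqrt(10), then rationalise the remaining surd.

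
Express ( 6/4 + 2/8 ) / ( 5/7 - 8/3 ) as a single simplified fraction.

Numerator: 6/4 + 2/8 = 7/4
Denominator: 5/7 - 8/3 = -41/21
Divide: (7/4) · (-21/41) = -147/164

-147/164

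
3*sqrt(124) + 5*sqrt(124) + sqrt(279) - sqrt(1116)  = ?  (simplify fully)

13*sqrt(31)

3*sqrt(124) = 6*sqrt(31); 5*sqrt(124) = 10*sqrt(31); sqrt(279) = 3*sqrt(31); sqrt(1116) = 6*sqrt(31)
Combine: (6 + 10 + 3 - 6)·sqrt(31) = 13*sqrt(31)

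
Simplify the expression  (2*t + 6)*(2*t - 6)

4*t^2 - 36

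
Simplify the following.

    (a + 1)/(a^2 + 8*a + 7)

1/(a + 7)

Factor: a^2 + 8*a + 7 = (a + 7)*(a + 1)
Cancel the common factor (a + 1).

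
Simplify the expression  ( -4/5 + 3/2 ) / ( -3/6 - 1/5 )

-1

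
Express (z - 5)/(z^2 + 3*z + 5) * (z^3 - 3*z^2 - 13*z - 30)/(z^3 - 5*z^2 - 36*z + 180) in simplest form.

Factor: z^3 - 3*z^2 - 13*z - 30 = (z - 6)*(z^2 + 3*z + 5);  z^3 - 5*z^2 - 36*z + 180 = (z - 5)*(z - 6)*(z + 6)
Cancel the common factors (z^2 + 3*z + 5), (z - 5), (z - 6).

1/(z + 6)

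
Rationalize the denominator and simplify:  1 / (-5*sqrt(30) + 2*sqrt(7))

Multiply numerator and denominator by 2*sqrt(7) + 5*sqrt(30).
Denominator becomes -722; numerator becomes 2*sqrt(7) + 5*sqrt(30).

(-5*sqrt(30) - 2*sqrt(7))/722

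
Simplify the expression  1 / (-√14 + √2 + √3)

(-9*√14 - 13*√3 - 15*√2 - 4*√21)/57

Group as (√2 + √3) - √14; multiply by (√2 + √3) + √14, then rationalise the remaining surd.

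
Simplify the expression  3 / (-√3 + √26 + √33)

(-84*√3 - 6*√33 + 15*√26 + 9*√286)/148

Group as (√26 + √33) - √3; multiply by (√26 + √33) + √3, then rationalise the remaining surd.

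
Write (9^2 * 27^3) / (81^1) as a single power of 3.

9^2 = 3^4; 27^3 = 3^9; 81^1 = 3^4
Combine exponents: 3^9

3^9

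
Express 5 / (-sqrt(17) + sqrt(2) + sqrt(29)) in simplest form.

(-35*sqrt(17) - 25*sqrt(29) + 110*sqrt(2) + 5*sqrt(986))/18

Group as (sqrt(2) + sqrt(29)) - sqrt(17); multiply by (sqrt(2) + sqrt(29)) + sqrt(17), then rationalise the remaining surd.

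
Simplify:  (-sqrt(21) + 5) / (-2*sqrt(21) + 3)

(-7*sqrt(21) + 27)/75

Multiply numerator and denominator by 3 + 2*sqrt(21).
Denominator becomes -75; numerator becomes -27 + 7*sqrt(21).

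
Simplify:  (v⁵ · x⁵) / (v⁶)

x⁵/v

Quotient: (v^-1) · x⁵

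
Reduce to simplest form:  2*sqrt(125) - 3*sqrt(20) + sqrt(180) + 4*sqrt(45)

2*sqrt(125) = 10*sqrt(5); 3*sqrt(20) = 6*sqrt(5); sqrt(180) = 6*sqrt(5); 4*sqrt(45) = 12*sqrt(5)
Combine: (10 - 6 + 6 + 12)·sqrt(5) = 22*sqrt(5)

22*sqrt(5)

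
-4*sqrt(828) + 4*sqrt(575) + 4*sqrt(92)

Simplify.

4*sqrt(23)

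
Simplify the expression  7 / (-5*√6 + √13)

Multiply numerator and denominator by √13 + 5*√6.
Denominator becomes -137; numerator becomes 7*√13 + 35*√6.

(-35*√6 - 7*√13)/137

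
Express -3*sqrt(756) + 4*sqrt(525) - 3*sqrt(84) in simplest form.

-4*sqrt(21)

3*sqrt(756) = 18*sqrt(21); 4*sqrt(525) = 20*sqrt(21); 3*sqrt(84) = 6*sqrt(21)
Combine: (-18 + 20 - 6)·sqrt(21) = -4*sqrt(21)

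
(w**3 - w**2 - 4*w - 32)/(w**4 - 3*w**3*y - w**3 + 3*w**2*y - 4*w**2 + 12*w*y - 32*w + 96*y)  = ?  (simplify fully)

Factor: w**3 - w**2 - 4*w - 32 = (w - 4)*(w**2 + 3*w + 8);  w**4 - 3*w**3*y - w**3 + 3*w**2*y - 4*w**2 + 12*w*y - 32*w + 96*y = (w - 3*y)*(w - 4)*(w**2 + 3*w + 8)
Cancel the common factors (w**2 + 3*w + 8), (w - 4).

-1/(-w + 3*y)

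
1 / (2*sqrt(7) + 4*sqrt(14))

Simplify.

(-sqrt(7) + 2*sqrt(14))/98

Multiply numerator and denominator by -2*sqrt(7) + 4*sqrt(14).
Denominator becomes 196; numerator becomes -2*sqrt(7) + 4*sqrt(14).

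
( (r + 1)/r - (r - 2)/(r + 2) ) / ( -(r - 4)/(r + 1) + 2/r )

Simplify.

Numerator: (r + 1)/r - (r - 2)/(r + 2) = (5*r + 2)/(r**2 + 2*r)
Denominator: -(r - 4)/(r + 1) + 2/r = (-r**2 + 6*r + 2)/(r**2 + r)
Divide: ((5*r + 2)/(r**2 + 2*r)) · ((r**2 + r)/(-r**2 + 6*r + 2)) = (-5*r**2 - 7*r - 2)/(r**3 - 4*r**2 - 14*r - 4)

(-5*r**2 - 7*r - 2)/(r**3 - 4*r**2 - 14*r - 4)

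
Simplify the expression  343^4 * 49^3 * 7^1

7^19

343^4 = 7^12; 49^3 = 7^6; 7^1 = 7^1
Combine exponents: 7^19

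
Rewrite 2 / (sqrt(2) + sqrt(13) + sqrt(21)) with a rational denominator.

(-sqrt(546) - 3*sqrt(21) + 5*sqrt(13) + 16*sqrt(2))/17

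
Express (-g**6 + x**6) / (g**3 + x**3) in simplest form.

-g**6 + x**6 factors as (-g + x)*(g + x)*(g**2 - g*x + x**2)*(g**2 + g*x + x**2).

-g**3 + x**3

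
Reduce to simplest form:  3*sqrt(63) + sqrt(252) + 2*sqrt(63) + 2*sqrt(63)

3*sqrt(63) = 9*sqrt(7); sqrt(252) = 6*sqrt(7); 2*sqrt(63) = 6*sqrt(7); 2*sqrt(63) = 6*sqrt(7)
Combine: (9 + 6 + 6 + 6)·sqrt(7) = 27*sqrt(7)

27*sqrt(7)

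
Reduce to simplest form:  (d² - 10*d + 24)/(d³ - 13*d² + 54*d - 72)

1/(d - 3)

Factor: d² - 10*d + 24 = (d - 6)·(d - 4);  d³ - 13*d² + 54*d - 72 = (d - 4)·(d - 3)·(d - 6)
Cancel the common factors (d - 6), (d - 4).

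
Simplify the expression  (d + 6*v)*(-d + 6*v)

-d^2 + 36*v^2

Difference of squares with P = 6*v, Q = d.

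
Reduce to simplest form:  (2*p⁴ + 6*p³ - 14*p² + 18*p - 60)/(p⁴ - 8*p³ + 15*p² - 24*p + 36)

Factor: 2*p⁴ + 6*p³ - 14*p² + 18*p - 60 = 2·(p² + 3)·(p + 5)·(p - 2);  p⁴ - 8*p³ + 15*p² - 24*p + 36 = (p² + 3)·(p - 2)·(p - 6)
Cancel the common factors (p² + 3), (p - 2).

(2*p + 10)/(p - 6)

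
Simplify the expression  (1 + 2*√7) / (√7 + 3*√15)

Multiply numerator and denominator by -3*√15 + √7.
Denominator becomes -128; numerator becomes -6*√105 - 3*√15 + √7 + 14.

(-14 - √7 + 3*√15 + 6*√105)/128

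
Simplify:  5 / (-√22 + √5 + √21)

(-10*√22 + 15*√21 + 95*√5 + 5*√2310)/202

Group as (√5 + √21) - √22; multiply by (√5 + √21) + √22, then rationalise the remaining surd.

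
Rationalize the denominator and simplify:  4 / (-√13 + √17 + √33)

Group as (√17 + √33) - √13; multiply by (√17 + √33) + √13, then rationalise the remaining surd.

(-148*√13 - 12*√33 + 116*√17 + 8*√7293)/875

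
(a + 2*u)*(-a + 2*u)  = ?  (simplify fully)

Difference of squares with P = 2*u, Q = a.

-a^2 + 4*u^2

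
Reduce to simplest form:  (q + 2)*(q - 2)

q**2 - 4

(q)**2 - (2)**2 = q**2 - 4.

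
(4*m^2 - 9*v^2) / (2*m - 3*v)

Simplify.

2*m + 3*v

Factor (2*m)^2 - (3*v)^2 and cancel (2*m - 3*v).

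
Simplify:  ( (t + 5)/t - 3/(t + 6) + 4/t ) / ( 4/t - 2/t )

(t**2 + 12*t + 54)/(2*t + 12)

Numerator: (t + 5)/t - 3/(t + 6) + 4/t = (t**2 + 12*t + 54)/(t**2 + 6*t)
Denominator: 4/t - 2/t = 2/t
Divide: ((t**2 + 12*t + 54)/(t**2 + 6*t)) · (t/2) = (t**2 + 12*t + 54)/(2*t + 12)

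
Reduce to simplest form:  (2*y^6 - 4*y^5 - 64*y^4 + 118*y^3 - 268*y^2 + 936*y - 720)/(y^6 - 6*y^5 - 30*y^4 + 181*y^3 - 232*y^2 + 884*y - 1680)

Factor: 2*y^6 - 4*y^5 - 64*y^4 + 118*y^3 - 268*y^2 + 936*y - 720 = 2*(y - 2)*(y^2 + y + 5)*(y - 1)*(y - 6)*(y + 6);  y^6 - 6*y^5 - 30*y^4 + 181*y^3 - 232*y^2 + 884*y - 1680 = (y^2 + y + 5)*(y - 7)*(y + 6)*(y - 4)*(y - 2)
Cancel the common factors (y^2 + y + 5), (y + 6), (y - 2).

(2*y^2 - 14*y + 12)/(y^2 - 11*y + 28)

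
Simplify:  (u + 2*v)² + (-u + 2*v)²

Binomially expand both and collect terms in (2*v), u.

2*u² + 8*v²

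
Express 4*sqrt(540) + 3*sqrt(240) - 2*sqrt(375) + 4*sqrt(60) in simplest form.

4*sqrt(540) = 24*sqrt(15); 3*sqrt(240) = 12*sqrt(15); 2*sqrt(375) = 10*sqrt(15); 4*sqrt(60) = 8*sqrt(15)
Combine: (24 + 12 - 10 + 8)·sqrt(15) = 34*sqrt(15)

34*sqrt(15)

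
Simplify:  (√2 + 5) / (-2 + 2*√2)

(7 + 6*√2)/2

Multiply numerator and denominator by -2*√2 - 2.
Denominator becomes -4; numerator becomes -12*√2 - 14.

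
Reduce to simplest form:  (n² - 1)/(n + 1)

n - 1

Factor: n² - 1 = (n + 1)·(n - 1)
Cancel the common factor (n + 1).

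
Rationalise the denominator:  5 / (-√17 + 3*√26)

(5*√17 + 15*√26)/217

Multiply numerator and denominator by √17 + 3*√26.
Denominator becomes 217; numerator becomes 5*√17 + 15*√26.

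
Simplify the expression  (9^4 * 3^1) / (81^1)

9^4 = 3^8; 3^1 = 3^1; 81^1 = 3^4
Combine exponents: 3^5

3^5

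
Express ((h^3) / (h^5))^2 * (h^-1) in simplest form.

Inside the bracket: (h^-2)
Raise to the power 2: (h^-4)
Multiply by (h^-1): add exponents.

h^(-5)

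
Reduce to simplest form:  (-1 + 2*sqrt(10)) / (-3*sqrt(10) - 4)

Multiply numerator and denominator by -4 + 3*sqrt(10).
Denominator becomes -74; numerator becomes -11*sqrt(10) + 64.

(-64 + 11*sqrt(10))/74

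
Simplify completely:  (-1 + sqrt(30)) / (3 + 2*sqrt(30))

Multiply numerator and denominator by -2*sqrt(30) + 3.
Denominator becomes -111; numerator becomes -63 + 5*sqrt(30).

(-5*sqrt(30) + 63)/111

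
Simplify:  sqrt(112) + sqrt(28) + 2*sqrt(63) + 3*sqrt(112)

sqrt(112) = 4*sqrt(7); sqrt(28) = 2*sqrt(7); 2*sqrt(63) = 6*sqrt(7); 3*sqrt(112) = 12*sqrt(7)
Combine: (4 + 2 + 6 + 12)·sqrt(7) = 24*sqrt(7)

24*sqrt(7)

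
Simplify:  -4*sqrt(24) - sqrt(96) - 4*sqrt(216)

-36*sqrt(6)

4*sqrt(24) = 8*sqrt(6); sqrt(96) = 4*sqrt(6); 4*sqrt(216) = 24*sqrt(6)
Combine: (-8 - 4 - 24)·sqrt(6) = -36*sqrt(6)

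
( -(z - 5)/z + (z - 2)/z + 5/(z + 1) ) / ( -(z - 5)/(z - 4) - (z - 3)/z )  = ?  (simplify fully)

Numerator: -(z - 5)/z + (z - 2)/z + 5/(z + 1) = (8*z + 3)/(z**2 + z)
Denominator: -(z - 5)/(z - 4) - (z - 3)/z = (-2*z**2 + 12*z - 12)/(z**2 - 4*z)
Divide: ((8*z + 3)/(z**2 + z)) · ((z**2 - 4*z)/(-2*z**2 + 12*z - 12)) = (-8*z**2 + 29*z + 12)/(2*z**3 - 10*z**2 + 12)

(-8*z**2 + 29*z + 12)/(2*z**3 - 10*z**2 + 12)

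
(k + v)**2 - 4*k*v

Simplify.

(k - v)**2

Expand the square and combine the 4*k*v term.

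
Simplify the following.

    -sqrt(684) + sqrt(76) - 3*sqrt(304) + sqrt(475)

-11*sqrt(19)

sqrt(684) = 6*sqrt(19); sqrt(76) = 2*sqrt(19); 3*sqrt(304) = 12*sqrt(19); sqrt(475) = 5*sqrt(19)
Combine: (-6 + 2 - 12 + 5)·sqrt(19) = -11*sqrt(19)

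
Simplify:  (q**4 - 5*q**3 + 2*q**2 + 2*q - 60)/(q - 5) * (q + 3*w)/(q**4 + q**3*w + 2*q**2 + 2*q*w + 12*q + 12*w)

Factor: q**4 - 5*q**3 + 2*q**2 + 2*q - 60 = (q**2 - 2*q + 6)*(q - 5)*(q + 2);  q**4 + q**3*w + 2*q**2 + 2*q*w + 12*q + 12*w = (q + w)*(q + 2)*(q**2 - 2*q + 6)
Cancel the common factors (q**2 - 2*q + 6), (q + 2), (q - 5).

(q + 3*w)/(q + w)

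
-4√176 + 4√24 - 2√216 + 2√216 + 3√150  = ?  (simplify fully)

4√176 = 16*√11; 4√24 = 8*√6; 2√216 = 12*√6; 2√216 = 12*√6; 3√150 = 15*√6

-16*√11 + 23*√6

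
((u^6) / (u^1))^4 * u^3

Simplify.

Inside the bracket: u^5
Raise to the power 4: u^20
Multiply by u^3: add exponents.

u^23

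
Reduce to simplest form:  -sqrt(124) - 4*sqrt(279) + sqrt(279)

-11*sqrt(31)

sqrt(124) = 2*sqrt(31); 4*sqrt(279) = 12*sqrt(31); sqrt(279) = 3*sqrt(31)
Combine: (-2 - 12 + 3)·sqrt(31) = -11*sqrt(31)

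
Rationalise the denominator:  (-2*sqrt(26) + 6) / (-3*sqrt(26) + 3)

(-4*sqrt(26) + 46)/75

Multiply numerator and denominator by 3 + 3*sqrt(26).
Denominator becomes -225; numerator becomes -138 + 12*sqrt(26).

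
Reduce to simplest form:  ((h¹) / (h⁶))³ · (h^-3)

h^(-18)

Inside the bracket: (h^-5)
Raise to the power 3: (h^-15)
Multiply by (h^-3): add exponents.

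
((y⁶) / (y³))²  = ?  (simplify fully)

y⁶

Inside the bracket: y³
Raise to the power 2: y⁶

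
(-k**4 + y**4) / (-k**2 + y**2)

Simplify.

Difference of fourth powers: factor out (-k**2 + y**2).

k**2 + y**2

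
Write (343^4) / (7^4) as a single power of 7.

343^4 = 7^12; 7^4 = 7^4
Combine exponents: 7^8

7^8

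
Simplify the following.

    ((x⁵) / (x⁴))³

Inside the bracket: x¹
Raise to the power 3: x³

x³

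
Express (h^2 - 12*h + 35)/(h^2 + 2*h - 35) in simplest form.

Factor: h^2 - 12*h + 35 = (h - 5)*(h - 7);  h^2 + 2*h - 35 = (h + 7)*(h - 5)
Cancel the common factor (h - 5).

(h - 7)/(h + 7)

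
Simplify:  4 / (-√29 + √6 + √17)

(6*√29 + 18*√17 + 40*√6 + 2*√2958)/93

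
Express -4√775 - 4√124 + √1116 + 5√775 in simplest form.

3*√31

4√775 = 20*√31; 4√124 = 8*√31; √1116 = 6*√31; 5√775 = 25*√31
Combine: (-20 - 8 + 6 + 25)·√31 = 3*√31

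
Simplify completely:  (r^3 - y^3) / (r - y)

r^2 + r*y + y^2

r^3 - y^3 = (r - y)(r^2 + r*y + y^2).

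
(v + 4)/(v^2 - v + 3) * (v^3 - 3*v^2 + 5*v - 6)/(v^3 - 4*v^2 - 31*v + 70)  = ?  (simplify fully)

(v + 4)/(v^2 - 2*v - 35)

Factor: v^3 - 3*v^2 + 5*v - 6 = (v - 2)*(v^2 - v + 3);  v^3 - 4*v^2 - 31*v + 70 = (v + 5)*(v - 7)*(v - 2)
Cancel the common factors (v^2 - v + 3), (v - 2).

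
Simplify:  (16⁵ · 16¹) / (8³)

16⁵ = 2^20; 16¹ = 2^4; 8³ = 2^9
Combine exponents: 2^15

2^15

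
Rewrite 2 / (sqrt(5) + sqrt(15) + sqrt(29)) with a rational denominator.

(-20*sqrt(87) - 18*sqrt(29) + 38*sqrt(15) + 78*sqrt(5))/219

Group as (sqrt(15) + sqrt(29)) + sqrt(5); multiply by (sqrt(15) + sqrt(29)) - sqrt(5), then rationalise the remaining surd.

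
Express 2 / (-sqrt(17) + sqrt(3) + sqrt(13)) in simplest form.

(2*sqrt(17) + 14*sqrt(13) + 54*sqrt(3) + 4*sqrt(663))/155

Group as (sqrt(3) + sqrt(13)) - sqrt(17); multiply by (sqrt(3) + sqrt(13)) + sqrt(17), then rationalise the remaining surd.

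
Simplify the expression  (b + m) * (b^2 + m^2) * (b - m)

b^4 - m^4

(b+m)(b-m) = b^2 - m^2; continue pairing.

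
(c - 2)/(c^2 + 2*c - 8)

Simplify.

1/(c + 4)

Factor: c^2 + 2*c - 8 = (c + 4)*(c - 2)
Cancel the common factor (c - 2).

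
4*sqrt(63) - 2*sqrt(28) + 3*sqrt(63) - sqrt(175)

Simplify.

4*sqrt(63) = 12*sqrt(7); 2*sqrt(28) = 4*sqrt(7); 3*sqrt(63) = 9*sqrt(7); sqrt(175) = 5*sqrt(7)
Combine: (12 - 4 + 9 - 5)·sqrt(7) = 12*sqrt(7)

12*sqrt(7)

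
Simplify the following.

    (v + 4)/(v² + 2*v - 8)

Factor: v² + 2*v - 8 = (v + 4)·(v - 2)
Cancel the common factor (v + 4).

1/(v - 2)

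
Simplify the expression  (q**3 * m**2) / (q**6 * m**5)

1/(m**3*q**3)

Quotient: (q**-3) * (m**-3)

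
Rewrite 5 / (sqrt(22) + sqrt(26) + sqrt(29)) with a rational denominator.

Group as (sqrt(22) + sqrt(26)) + sqrt(29); multiply by (sqrt(22) + sqrt(26)) - sqrt(29), then rationalise the remaining surd.

(-20*sqrt(4147) + 95*sqrt(29) + 125*sqrt(26) + 165*sqrt(22))/1927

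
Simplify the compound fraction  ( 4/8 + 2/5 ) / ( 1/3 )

27/10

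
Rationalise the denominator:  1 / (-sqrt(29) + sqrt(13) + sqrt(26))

Group as (sqrt(13) + sqrt(26)) - sqrt(29); multiply by (sqrt(13) + sqrt(26)) + sqrt(29), then rationalise the remaining surd.

(-5*sqrt(29) + 8*sqrt(26) + 21*sqrt(13) + 13*sqrt(58))/626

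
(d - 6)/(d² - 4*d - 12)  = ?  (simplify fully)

Factor: d² - 4*d - 12 = (d + 2)·(d - 6)
Cancel the common factor (d - 6).

1/(d + 2)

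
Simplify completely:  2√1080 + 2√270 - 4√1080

-6*√30

2√1080 = 12*√30; 2√270 = 6*√30; 4√1080 = 24*√30
Combine: (12 + 6 - 24)·√30 = -6*√30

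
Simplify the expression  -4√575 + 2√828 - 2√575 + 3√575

-3*√23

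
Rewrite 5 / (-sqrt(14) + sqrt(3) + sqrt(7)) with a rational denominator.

Group as (sqrt(3) + sqrt(7)) - sqrt(14); multiply by (sqrt(3) + sqrt(7)) + sqrt(14), then rationalise the remaining surd.

(10*sqrt(14) + 25*sqrt(7) + 45*sqrt(3) + 35*sqrt(6))/34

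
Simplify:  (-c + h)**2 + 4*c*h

(c + h)**2

Expanding gives c**2 + 2*c*h + h**2, a perfect square.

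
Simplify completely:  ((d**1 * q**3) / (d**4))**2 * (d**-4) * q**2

Inside the bracket: (d**-3) * q**3
Raise to the power 2: (d**-6) * q**6
Multiply by (d**-4) * q**2: add exponents.

q**8/d**10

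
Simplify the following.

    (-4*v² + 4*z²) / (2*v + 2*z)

-2*v + 2*z

Factor (2*z)^2 - (2*v)^2 and cancel (2*v + 2*z).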